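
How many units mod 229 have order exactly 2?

1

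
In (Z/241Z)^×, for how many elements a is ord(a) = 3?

φ(241) = 241 − 1 = 240 = 2^4 · 3 · 5.
(Z/241Z)^× is cyclic (|G| = 240); a cyclic group of order m has exactly φ(d) elements of each order d | m, and none otherwise.
3 | 240, and φ(3) = 3 − 1 = 2.

2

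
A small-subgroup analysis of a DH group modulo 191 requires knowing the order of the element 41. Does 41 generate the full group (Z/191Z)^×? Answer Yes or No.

No

φ(191) = 191 − 1 = 190 = 2 · 5 · 19.
41 is a primitive root mod 191 iff 41^(φ(191)/q) ≢ 1 for every prime q | φ(191), i.e. q ∈ {2, 5, 19}.
41^95 ≡ 190 (mod 191)  [q = 2: ≢ 1 ✓]
41^38 ≡ 1 (mod 191)  [q = 5: ≡ 1 ✗]
41^10 ≡ 36 (mod 191)  [q = 19: ≢ 1 ✓]
Since 41^38 ≡ 1, the order of 41 divides 38 < 190, so 41 is not a primitive root.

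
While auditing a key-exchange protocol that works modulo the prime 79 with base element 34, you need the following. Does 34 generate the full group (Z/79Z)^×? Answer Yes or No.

Yes

φ(79) = 79 − 1 = 78 = 2 · 3 · 13.
Test 34^(78/q) mod 79 for each prime factor q of 78:
34^39 ≡ 78 (mod 79)  [q = 2: ≢ 1 ✓]
34^26 ≡ 23 (mod 79)  [q = 3: ≢ 1 ✓]
34^6 ≡ 22 (mod 79)  [q = 13: ≢ 1 ✓]
None equal 1, so ord_79(34) = 78: 34 is a primitive root.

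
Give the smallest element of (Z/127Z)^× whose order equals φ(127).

3

φ(127) = 127 − 1 = 126 = 2 · 3^2 · 7.
g is a primitive root iff g^(126/q) ≢ 1 (mod 127) for each prime q ∈ {2, 3, 7}.
g = 2: 2^63 ≡ 1 — hits 1, so not a primitive root.
g = 3: 3^63 ≡ 126; 3^42 ≡ 107; 3^18 ≡ 4 — none is 1, so 3 is a primitive root.
So 3 is the smallest generator of (Z/127Z)^×.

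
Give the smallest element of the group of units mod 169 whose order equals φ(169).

φ(169) = φ(13^2) = 13·(13−1) = 156 = 2^2 · 3 · 13.
Test candidates g = 2, 3, … against the prime factors q ∈ {2, 3, 13} of φ(169): g is a generator iff g^(156/q) ≢ 1 for every such q.
g = 2: 2^78 ≡ 168; 2^52 ≡ 146; 2^12 ≡ 40 — none is 1, so 2 is a primitive root.
The smallest primitive root modulo 169 is 2.

2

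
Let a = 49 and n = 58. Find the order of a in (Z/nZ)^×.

7

Since 49 ∈ (Z/58Z)^×, its order divides φ(58) = φ(2)·φ(29) = 1·28 = 28 = 2^2 · 7.
Divisors of 28: 1, 2, 4, 7, 14, 28.
Test each divisor d:
49^1 ≡ 49 (mod 58)
49^2 ≡ 23 (mod 58)
49^4 ≡ 7 (mod 58)
49^7 ≡ 1 (mod 58) ✓
Therefore the multiplicative order of 49 modulo 58 is 7.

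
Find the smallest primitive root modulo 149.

2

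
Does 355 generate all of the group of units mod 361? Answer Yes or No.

φ(361) = φ(19^2) = 19·(19−1) = 342 = 2 · 3^2 · 19.
Test 355^(342/q) mod 361 for each prime factor q of 342:
355^171 ≡ 360 (mod 361)  [q = 2: ≢ 1 ✓]
355^114 ≡ 68 (mod 361)  [q = 3: ≢ 1 ✓]
355^18 ≡ 39 (mod 361)  [q = 19: ≢ 1 ✓]
None equal 1, so ord_361(355) = 342: 355 is a primitive root.

Yes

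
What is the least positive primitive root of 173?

2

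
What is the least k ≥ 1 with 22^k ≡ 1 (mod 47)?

The order of 22 must divide φ(47) = 47 − 1 = 46 = 2 · 23.
Divisors of 46: 1, 2, 23, 46.
Compute 22^d (mod 47) for the divisors d until we hit 1:
22^1 ≡ 22 (mod 47)
22^2 ≡ 14 (mod 47)
22^23 ≡ 46 (mod 47)
22^46 ≡ 1 (mod 47) ✓
Therefore the multiplicative order of 22 modulo 47 is 46.

46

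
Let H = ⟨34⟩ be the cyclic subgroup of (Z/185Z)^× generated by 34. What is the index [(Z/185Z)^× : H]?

8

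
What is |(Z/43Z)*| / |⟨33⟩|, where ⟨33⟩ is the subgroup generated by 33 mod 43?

1

ord(33) | φ(43) = 43 − 1 = 42 = 2 · 3 · 7.
Divisors of 42: 1, 2, 3, 6, 7, 14, 21, 42.
Check 33^d mod 43 for each divisor in increasing order:
33^1 ≡ 33
33^2 ≡ 14
33^3 ≡ 32
33^6 ≡ 35
33^7 ≡ 37
33^14 ≡ 36
33^21 ≡ 42
33^42 ≡ 1
Thus |⟨33⟩| = ord(33) = 42.
Index = |(Z/43Z)^×| / |⟨33⟩| = 42 / 42 = 1.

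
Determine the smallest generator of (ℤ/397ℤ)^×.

5

φ(397) = 397 − 1 = 396 = 2^2 · 3^2 · 11.
Test candidates g = 2, 3, … against the prime factors q ∈ {2, 3, 11} of φ(397): g is a generator iff g^(396/q) ≢ 1 for every such q.
g = 2: 2^198 ≡ 396; 2^132 ≡ 1 — hits 1, so not a primitive root.
g = 3: 3^198 ≡ 1 — hits 1, so not a primitive root.
g = 4: 4^198 ≡ 1 — hits 1, so not a primitive root.
g = 5: 5^198 ≡ 396; 5^132 ≡ 362; 5^36 ≡ 290 — none is 1, so 5 is a primitive root.
The smallest primitive root modulo 397 is 5.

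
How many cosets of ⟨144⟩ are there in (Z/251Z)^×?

ord(144) | φ(251) = 251 − 1 = 250 = 2 · 5^3.
Divisors of 250: 1, 2, 5, 10, 25, 50, 125, 250.
Check 144^d mod 251 for each divisor in increasing order:
144^1 ≡ 144 (mod 251)
144^2 ≡ 154 (mod 251)
144^5 ≡ 249 (mod 251)
144^10 ≡ 4 (mod 251)
144^25 ≡ 219 (mod 251)
144^50 ≡ 20 (mod 251)
144^125 ≡ 1 (mod 251) ✓
Thus |⟨144⟩| = ord(144) = 125.
Index = |(Z/251Z)^×| / |⟨144⟩| = 250 / 125 = 2.

2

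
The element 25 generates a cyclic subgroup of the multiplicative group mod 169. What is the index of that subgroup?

6

Since 25 ∈ (Z/169Z)^×, its order divides φ(169) = φ(13^2) = 13·(13−1) = 156 = 2^2 · 3 · 13.
Divisors of 156: 1, 2, 3, 4, 6, 12, 13, 26, 39, 52, 78, 156.
Compute 25^d (mod 169) for the divisors d until we hit 1:
25^1 ≡ 25 (mod 169)
25^2 ≡ 118 (mod 169)
25^3 ≡ 77 (mod 169)
25^4 ≡ 66 (mod 169)
25^6 ≡ 14 (mod 169)
25^12 ≡ 27 (mod 169)
25^13 ≡ 168 (mod 169)
25^26 ≡ 1 (mod 169) ✓
The order of 25 is 26, so the subgroup it generates has 26 elements.
Index = |(Z/169Z)^×| / |⟨25⟩| = 156 / 26 = 6.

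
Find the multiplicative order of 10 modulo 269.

268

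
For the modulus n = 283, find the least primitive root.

3

φ(283) = 283 − 1 = 282 = 2 · 3 · 47.
Test candidates g = 2, 3, … against the prime factors q ∈ {2, 3, 47} of φ(283): g is a generator iff g^(282/q) ≢ 1 for every such q.
g = 2: 2^141 ≡ 282; 2^94 ≡ 1 — hits 1, so not a primitive root.
g = 3: 3^141 ≡ 282; 3^94 ≡ 238; 3^6 ≡ 163 — none is 1, so 3 is a primitive root.
So 3 is the smallest generator of (Z/283Z)^×.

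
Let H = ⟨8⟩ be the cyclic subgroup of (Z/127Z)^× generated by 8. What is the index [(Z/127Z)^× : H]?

18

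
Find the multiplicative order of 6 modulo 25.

5

The order of 6 must divide φ(25) = φ(5^2) = 5·(5−1) = 20 = 2^2 · 5.
Divisors of 20: 1, 2, 4, 5, 10, 20.
Test each divisor d:
6^1 ≡ 6 (mod 25)
6^2 ≡ 11 (mod 25)
6^4 ≡ 21 (mod 25)
6^5 ≡ 1 (mod 25) ✓
Therefore the multiplicative order of 6 modulo 25 is 5.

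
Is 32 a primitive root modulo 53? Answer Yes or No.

Yes

φ(53) = 53 − 1 = 52 = 2^2 · 13.
It suffices to check that the order of 32 is not a proper divisor of 52: compute 32^(52/q) for q ∈ {2, 13}.
32^26 ≡ 52 (mod 53)  [q = 2: ≢ 1 ✓]
32^4 ≡ 24 (mod 53)  [q = 13: ≢ 1 ✓]
All checks pass, so 32 has order 52 and is a primitive root modulo 53.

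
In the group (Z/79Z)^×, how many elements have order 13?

12

φ(79) = 79 − 1 = 78 = 2 · 3 · 13.
Since (Z/79Z)^× is cyclic of order 78, the number of elements of order d is φ(d) when d | 78 and 0 otherwise.
13 | 78, and φ(13) = 13 − 1 = 12.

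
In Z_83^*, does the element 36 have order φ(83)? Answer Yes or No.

No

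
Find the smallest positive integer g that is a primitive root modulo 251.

6

φ(251) = 251 − 1 = 250 = 2 · 5^3.
Test candidates g = 2, 3, … against the prime factors q ∈ {2, 5} of φ(251): g is a generator iff g^(250/q) ≢ 1 for every such q.
g = 2: 2^125 ≡ 250; 2^50 ≡ 1 — hits 1, so not a primitive root.
g = 3: 3^125 ≡ 1 — hits 1, so not a primitive root.
g = 4: 4^125 ≡ 1 — hits 1, so not a primitive root.
g = 5: 5^125 ≡ 1 — hits 1, so not a primitive root.
g = 6: 6^125 ≡ 250; 6^50 ≡ 219 — none is 1, so 6 is a primitive root.
Hence the least primitive root of 251 is 6.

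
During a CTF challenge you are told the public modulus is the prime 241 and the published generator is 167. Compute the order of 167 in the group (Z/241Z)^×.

240

ord(167) | φ(241) = 241 − 1 = 240 = 2^4 · 3 · 5.
Divisors of 240: 1, 2, 3, 4, 5, 6, 8, 10, 12, 15, 16, 20, 24, 30, 40, 48, 60, 80, 120, 240.
Check 167^d mod 241 for each divisor in increasing order:
167^1 ≡ 167 (mod 241)
167^2 ≡ 174 (mod 241)
167^3 ≡ 138 (mod 241)
167^4 ≡ 151 (mod 241)
167^5 ≡ 153 (mod 241)
167^6 ≡ 5 (mod 241)
167^8 ≡ 147 (mod 241)
167^10 ≡ 32 (mod 241)
167^12 ≡ 25 (mod 241)
167^15 ≡ 76 (mod 241)
167^16 ≡ 160 (mod 241)
167^20 ≡ 60 (mod 241)
167^24 ≡ 143 (mod 241)
167^30 ≡ 233 (mod 241)
167^40 ≡ 226 (mod 241)
167^48 ≡ 205 (mod 241)
167^60 ≡ 64 (mod 241)
167^80 ≡ 225 (mod 241)
167^120 ≡ 240 (mod 241)
167^240 ≡ 1 (mod 241) ✓
Hence ord(167) = 240.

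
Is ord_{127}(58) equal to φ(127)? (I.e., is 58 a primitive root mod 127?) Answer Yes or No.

Yes

φ(127) = 127 − 1 = 126 = 2 · 3^2 · 7.
An element g generates (Z/127Z)^× iff g^(126/q) ≢ 1 (mod 127) for each prime q ∈ {2, 3, 7}.
58^63 ≡ 126 (mod 127)  [q = 2: ≢ 1 ✓]
58^42 ≡ 19 (mod 127)  [q = 3: ≢ 1 ✓]
58^18 ≡ 64 (mod 127)  [q = 7: ≢ 1 ✓]
Every test exponent gives a nontrivial residue, hence 58 generates the full group.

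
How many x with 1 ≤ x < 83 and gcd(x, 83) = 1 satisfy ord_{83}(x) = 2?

1

φ(83) = 83 − 1 = 82 = 2 · 41.
In a cyclic group of order 82, there are φ(d) elements of order d for each divisor d of 82, and zero for non-divisors.
2 | 82, and φ(2) = 2 − 1 = 1.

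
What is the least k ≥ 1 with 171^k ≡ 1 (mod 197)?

49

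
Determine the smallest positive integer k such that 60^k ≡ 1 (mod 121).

55

Since 60 ∈ (Z/121Z)^×, its order divides φ(121) = φ(11^2) = 11·(11−1) = 110 = 2 · 5 · 11.
Divisors of 110: 1, 2, 5, 10, 11, 22, 55, 110.
Check 60^d mod 121 for each divisor in increasing order:
60^1 ≡ 60
60^2 ≡ 91
60^5 ≡ 34
60^10 ≡ 67
60^11 ≡ 27
60^22 ≡ 3
60^55 ≡ 1
Therefore the multiplicative order of 60 modulo 121 is 55.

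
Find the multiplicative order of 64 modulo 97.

8

ord(64) | φ(97) = 97 − 1 = 96 = 2^5 · 3.
Divisors of 96: 1, 2, 3, 4, 6, 8, 12, 16, 24, 32, 48, 96.
Check 64^d mod 97 for each divisor in increasing order:
64^1 ≡ 64
64^2 ≡ 22
64^3 ≡ 50
64^4 ≡ 96
64^6 ≡ 75
64^8 ≡ 1
So ord_97(64) = 8.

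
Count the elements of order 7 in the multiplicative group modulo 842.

6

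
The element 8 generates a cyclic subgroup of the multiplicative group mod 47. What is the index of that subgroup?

2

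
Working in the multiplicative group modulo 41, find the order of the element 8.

20

By Lagrange's theorem, ord_41(8) divides φ(41) = 41 − 1 = 40 = 2^3 · 5.
Divisors of 40: 1, 2, 4, 5, 8, 10, 20, 40.
Evaluate successive powers at the divisors of 40:
8^1 ≡ 8
8^2 ≡ 23
8^4 ≡ 37
8^5 ≡ 9
8^8 ≡ 16
8^10 ≡ 40
8^20 ≡ 1
The smallest such exponent is 20, so the order of 8 is 20.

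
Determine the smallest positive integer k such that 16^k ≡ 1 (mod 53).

13

By Lagrange's theorem, ord_53(16) divides φ(53) = 53 − 1 = 52 = 2^2 · 13.
Divisors of 52: 1, 2, 4, 13, 26, 52.
Test each divisor d:
16^1 ≡ 16 (mod 53)
16^2 ≡ 44 (mod 53)
16^4 ≡ 28 (mod 53)
16^13 ≡ 1 (mod 53) ✓
So ord_53(16) = 13.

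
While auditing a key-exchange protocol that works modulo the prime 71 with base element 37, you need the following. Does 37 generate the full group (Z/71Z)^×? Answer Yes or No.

No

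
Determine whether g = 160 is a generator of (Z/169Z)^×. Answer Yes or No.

φ(169) = φ(13^2) = 13·(13−1) = 156 = 2^2 · 3 · 13.
160 is a primitive root mod 169 iff 160^(φ(169)/q) ≢ 1 for every prime q | φ(169), i.e. q ∈ {2, 3, 13}.
160^78 ≡ 1 (mod 169)  [q = 2: ≡ 1 ✗]
160^52 ≡ 22 (mod 169)  [q = 3: ≢ 1 ✓]
160^12 ≡ 40 (mod 169)  [q = 13: ≢ 1 ✓]
Since 160^78 ≡ 1, the order of 160 divides 78 < 156, so 160 is not a primitive root.

No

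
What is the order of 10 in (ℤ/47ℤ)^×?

ord(10) | φ(47) = 47 − 1 = 46 = 2 · 23.
Divisors of 46: 1, 2, 23, 46.
Test each divisor d:
10^1 ≡ 10
10^2 ≡ 6
10^23 ≡ 46
10^46 ≡ 1
Therefore the multiplicative order of 10 modulo 47 is 46.

46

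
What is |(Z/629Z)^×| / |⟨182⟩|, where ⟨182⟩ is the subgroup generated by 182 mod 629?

The order of 182 must divide φ(629) = φ(17·37) = (17−1)·(37−1) = 16·36 = 576 = 2^6 · 3^2.
Divisors of 576: 1, 2, 3, 4, 6, 8, 9, 12, 16, 18, 24, 32, 36, 48, 64, 72, 96, 144, 192, 288, 576.
Test each divisor d:
182^1 ≡ 182 (mod 629)
182^2 ≡ 416 (mod 629)
182^3 ≡ 232 (mod 629)
182^4 ≡ 81 (mod 629)
182^6 ≡ 359 (mod 629)
182^8 ≡ 271 (mod 629)
182^9 ≡ 260 (mod 629)
182^12 ≡ 565 (mod 629)
182^16 ≡ 477 (mod 629)
182^18 ≡ 297 (mod 629)
182^24 ≡ 322 (mod 629)
182^32 ≡ 460 (mod 629)
182^36 ≡ 149 (mod 629)
182^48 ≡ 528 (mod 629)
182^64 ≡ 256 (mod 629)
182^72 ≡ 186 (mod 629)
182^96 ≡ 137 (mod 629)
182^144 ≡ 1 (mod 629) ✓
The order of 182 is 144, so the subgroup it generates has 144 elements.
[(Z/629Z)^× : ⟨182⟩] = 576/144 = 4.

4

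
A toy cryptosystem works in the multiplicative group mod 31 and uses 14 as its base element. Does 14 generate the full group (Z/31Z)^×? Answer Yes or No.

No

φ(31) = 31 − 1 = 30 = 2 · 3 · 5.
Test 14^(30/q) mod 31 for each prime factor q of 30:
14^15 ≡ 1 (mod 31)  [q = 2: ≡ 1 ✗]
14^10 ≡ 25 (mod 31)  [q = 3: ≢ 1 ✓]
14^6 ≡ 8 (mod 31)  [q = 5: ≢ 1 ✓]
14^15 ≡ 1 shows ord(14) | 15, strictly less than φ(31); not a primitive root.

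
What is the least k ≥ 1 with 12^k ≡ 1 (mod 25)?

By Lagrange's theorem, ord_25(12) divides φ(25) = φ(5^2) = 5·(5−1) = 20 = 2^2 · 5.
Divisors of 20: 1, 2, 4, 5, 10, 20.
Compute 12^d (mod 25) for the divisors d until we hit 1:
12^1 ≡ 12 (mod 25)
12^2 ≡ 19 (mod 25)
12^4 ≡ 11 (mod 25)
12^5 ≡ 7 (mod 25)
12^10 ≡ 24 (mod 25)
12^20 ≡ 1 (mod 25) ✓
So ord_25(12) = 20.

20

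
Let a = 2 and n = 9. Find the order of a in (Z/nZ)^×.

By Lagrange's theorem, ord_9(2) divides φ(9) = φ(3^2) = 3·(3−1) = 6 = 2 · 3.
Divisors of 6: 1, 2, 3, 6.
Test each divisor d:
2^1 ≡ 2 (mod 9)
2^2 ≡ 4 (mod 9)
2^3 ≡ 8 (mod 9)
2^6 ≡ 1 (mod 9) ✓
Hence ord(2) = 6.

6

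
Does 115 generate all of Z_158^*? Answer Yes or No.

No

φ(158) = φ(2)·φ(79) = 1·78 = 78 = 2 · 3 · 13.
Test 115^(78/q) mod 158 for each prime factor q of 78:
115^39 ≡ 1 (mod 158)  [q = 2: ≡ 1 ✗]
115^26 ≡ 23 (mod 158)  [q = 3: ≢ 1 ✓]
115^6 ≡ 141 (mod 158)  [q = 13: ≢ 1 ✓]
The check at q = 2 fails, so 115 generates a proper subgroup.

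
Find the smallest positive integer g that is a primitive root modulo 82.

φ(82) = φ(2)·φ(41) = 1·40 = 40 = 2^3 · 5.
g is a primitive root iff g^(40/q) ≢ 1 (mod 82) for each prime q ∈ {2, 5}.
g = 2: gcd(2, 82) = 2 > 1, not a unit — skip.
g = 3: 3^20 ≡ 81; 3^8 ≡ 1 — hits 1, so not a primitive root.
g = 4: gcd(4, 82) = 2 > 1, not a unit — skip.
g = 5: 5^20 ≡ 1 — hits 1, so not a primitive root.
g = 6: gcd(6, 82) = 2 > 1, not a unit — skip.
g = 7: 7^20 ≡ 81; 7^8 ≡ 37 — none is 1, so 7 is a primitive root.
The smallest primitive root modulo 82 is 7.

7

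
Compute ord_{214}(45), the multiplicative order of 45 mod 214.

106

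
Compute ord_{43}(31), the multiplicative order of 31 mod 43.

21

ord(31) | φ(43) = 43 − 1 = 42 = 2 · 3 · 7.
Divisors of 42: 1, 2, 3, 6, 7, 14, 21, 42.
Evaluate successive powers at the divisors of 42:
31^1 ≡ 31 (mod 43)
31^2 ≡ 15 (mod 43)
31^3 ≡ 35 (mod 43)
31^6 ≡ 21 (mod 43)
31^7 ≡ 6 (mod 43)
31^14 ≡ 36 (mod 43)
31^21 ≡ 1 (mod 43) ✓
The smallest such exponent is 21, so the order of 31 is 21.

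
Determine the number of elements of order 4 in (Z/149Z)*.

2

φ(149) = 149 − 1 = 148 = 2^2 · 37.
In a cyclic group of order 148, there are φ(d) elements of order d for each divisor d of 148, and zero for non-divisors.
4 = 2^2 divides 148, and φ(4) = 2.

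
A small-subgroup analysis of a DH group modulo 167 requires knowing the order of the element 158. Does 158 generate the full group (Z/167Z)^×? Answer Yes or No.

Yes

φ(167) = 167 − 1 = 166 = 2 · 83.
158 is a primitive root mod 167 iff 158^(φ(167)/q) ≢ 1 for every prime q | φ(167), i.e. q ∈ {2, 83}.
158^83 ≡ 166 (mod 167)  [q = 2: ≢ 1 ✓]
158^2 ≡ 81 (mod 167)  [q = 83: ≢ 1 ✓]
None equal 1, so ord_167(158) = 166: 158 is a primitive root.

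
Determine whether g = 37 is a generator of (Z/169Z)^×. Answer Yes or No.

Yes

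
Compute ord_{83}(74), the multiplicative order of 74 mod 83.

82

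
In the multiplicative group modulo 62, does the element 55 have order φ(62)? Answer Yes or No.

Yes

φ(62) = φ(2)·φ(31) = 1·30 = 30 = 2 · 3 · 5.
Test 55^(30/q) mod 62 for each prime factor q of 30:
55^15 ≡ 61 (mod 62)  [q = 2: ≢ 1 ✓]
55^10 ≡ 25 (mod 62)  [q = 3: ≢ 1 ✓]
55^6 ≡ 35 (mod 62)  [q = 5: ≢ 1 ✓]
Every test exponent gives a nontrivial residue, hence 55 generates the full group.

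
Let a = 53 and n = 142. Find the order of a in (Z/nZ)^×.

70

The order of 53 must divide φ(142) = φ(2)·φ(71) = 1·70 = 70 = 2 · 5 · 7.
Divisors of 70: 1, 2, 5, 7, 10, 14, 35, 70.
Evaluate successive powers at the divisors of 70:
53^1 ≡ 53
53^2 ≡ 111
53^5 ≡ 97
53^7 ≡ 117
53^10 ≡ 37
53^14 ≡ 57
53^35 ≡ 141
53^70 ≡ 1
Therefore the multiplicative order of 53 modulo 142 is 70.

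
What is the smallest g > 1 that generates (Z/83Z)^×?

φ(83) = 83 − 1 = 82 = 2 · 41.
Test candidates g = 2, 3, … against the prime factors q ∈ {2, 41} of φ(83): g is a generator iff g^(82/q) ≢ 1 for every such q.
g = 2: 2^41 ≡ 82; 2^2 ≡ 4 — none is 1, so 2 is a primitive root.
Hence the least primitive root of 83 is 2.

2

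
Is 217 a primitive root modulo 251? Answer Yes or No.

No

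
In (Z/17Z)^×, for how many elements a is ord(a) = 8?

φ(17) = 17 − 1 = 16 = 2^4.
(Z/17Z)^× is cyclic (|G| = 16); a cyclic group of order m has exactly φ(d) elements of each order d | m, and none otherwise.
8 = 2^3 divides 16, and φ(8) = 4.

4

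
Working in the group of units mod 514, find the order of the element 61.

By Lagrange's theorem, ord_514(61) divides φ(514) = φ(2)·φ(257) = 1·256 = 256 = 2^8.
Divisors of 256: 1, 2, 4, 8, 16, 32, 64, 128, 256.
Test each divisor d:
61^1 ≡ 61
61^2 ≡ 123
61^4 ≡ 223
61^8 ≡ 385
61^16 ≡ 193
61^32 ≡ 241
61^64 ≡ 513
61^128 ≡ 1
So ord_514(61) = 128.

128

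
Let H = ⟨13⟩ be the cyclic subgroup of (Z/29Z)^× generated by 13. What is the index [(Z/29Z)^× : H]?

By Lagrange's theorem, ord_29(13) divides φ(29) = 29 − 1 = 28 = 2^2 · 7.
Divisors of 28: 1, 2, 4, 7, 14, 28.
Evaluate successive powers at the divisors of 28:
13^1 ≡ 13
13^2 ≡ 24
13^4 ≡ 25
13^7 ≡ 28
13^14 ≡ 1
So ord_29(13) = 14, hence |⟨13⟩| = 14.
[(Z/29Z)^× : ⟨13⟩] = 28/14 = 2.

2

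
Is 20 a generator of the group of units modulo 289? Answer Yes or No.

φ(289) = φ(17^2) = 17·(17−1) = 272 = 2^4 · 17.
It suffices to check that the order of 20 is not a proper divisor of 272: compute 20^(272/q) for q ∈ {2, 17}.
20^136 ≡ 288 (mod 289)  [q = 2: ≢ 1 ✓]
20^16 ≡ 69 (mod 289)  [q = 17: ≢ 1 ✓]
All checks pass, so 20 has order 272 and is a primitive root modulo 289.

Yes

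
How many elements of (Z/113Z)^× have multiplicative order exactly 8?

φ(113) = 113 − 1 = 112 = 2^4 · 7.
In a cyclic group of order 112, there are φ(d) elements of order d for each divisor d of 112, and zero for non-divisors.
8 = 2^3 divides 112, and φ(8) = 4.

4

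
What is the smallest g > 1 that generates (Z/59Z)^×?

2

φ(59) = 59 − 1 = 58 = 2 · 29.
Test candidates g = 2, 3, … against the prime factors q ∈ {2, 29} of φ(59): g is a generator iff g^(58/q) ≢ 1 for every such q.
g = 2: 2^29 ≡ 58; 2^2 ≡ 4 — none is 1, so 2 is a primitive root.
The smallest primitive root modulo 59 is 2.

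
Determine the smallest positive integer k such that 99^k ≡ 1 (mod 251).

250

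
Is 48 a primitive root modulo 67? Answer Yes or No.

Yes

φ(67) = 67 − 1 = 66 = 2 · 3 · 11.
48 is a primitive root mod 67 iff 48^(φ(67)/q) ≢ 1 for every prime q | φ(67), i.e. q ∈ {2, 3, 11}.
48^33 ≡ 66 (mod 67)  [q = 2: ≢ 1 ✓]
48^22 ≡ 37 (mod 67)  [q = 3: ≢ 1 ✓]
48^6 ≡ 22 (mod 67)  [q = 11: ≢ 1 ✓]
All checks pass, so 48 has order 66 and is a primitive root modulo 67.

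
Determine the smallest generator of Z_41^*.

6

φ(41) = 41 − 1 = 40 = 2^3 · 5.
Test candidates g = 2, 3, … against the prime factors q ∈ {2, 5} of φ(41): g is a generator iff g^(40/q) ≢ 1 for every such q.
g = 2: 2^20 ≡ 1 — hits 1, so not a primitive root.
g = 3: 3^20 ≡ 40; 3^8 ≡ 1 — hits 1, so not a primitive root.
g = 4: 4^20 ≡ 1 — hits 1, so not a primitive root.
g = 5: 5^20 ≡ 1 — hits 1, so not a primitive root.
g = 6: 6^20 ≡ 40; 6^8 ≡ 10 — none is 1, so 6 is a primitive root.
Hence the least primitive root of 41 is 6.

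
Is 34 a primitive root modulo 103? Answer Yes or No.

φ(103) = 103 − 1 = 102 = 2 · 3 · 17.
An element g generates (Z/103Z)^× iff g^(102/q) ≢ 1 (mod 103) for each prime q ∈ {2, 3, 17}.
34^51 ≡ 1 (mod 103)  [q = 2: ≡ 1 ✗]
34^34 ≡ 1 (mod 103)  [q = 3: ≡ 1 ✗]
34^6 ≡ 13 (mod 103)  [q = 17: ≢ 1 ✓]
Since 34^51 ≡ 1, the order of 34 divides 51 < 102, so 34 is not a primitive root.

No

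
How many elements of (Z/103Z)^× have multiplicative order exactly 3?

φ(103) = 103 − 1 = 102 = 2 · 3 · 17.
In a cyclic group of order 102, there are φ(d) elements of order d for each divisor d of 102, and zero for non-divisors.
3 | 102, and φ(3) = 3 − 1 = 2.

2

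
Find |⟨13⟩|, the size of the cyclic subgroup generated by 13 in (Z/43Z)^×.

The order of 13 must divide φ(43) = 43 − 1 = 42 = 2 · 3 · 7.
Divisors of 42: 1, 2, 3, 6, 7, 14, 21, 42.
Evaluate successive powers at the divisors of 42:
13^1 ≡ 13 (mod 43)
13^2 ≡ 40 (mod 43)
13^3 ≡ 4 (mod 43)
13^6 ≡ 16 (mod 43)
13^7 ≡ 36 (mod 43)
13^14 ≡ 6 (mod 43)
13^21 ≡ 1 (mod 43) ✓
Hence ord(13) = 21.

21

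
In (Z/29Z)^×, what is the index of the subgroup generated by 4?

ord(4) | φ(29) = 29 − 1 = 28 = 2^2 · 7.
Divisors of 28: 1, 2, 4, 7, 14, 28.
Compute 4^d (mod 29) for the divisors d until we hit 1:
4^1 ≡ 4 (mod 29)
4^2 ≡ 16 (mod 29)
4^4 ≡ 24 (mod 29)
4^7 ≡ 28 (mod 29)
4^14 ≡ 1 (mod 29) ✓
So ord_29(4) = 14, hence |⟨4⟩| = 14.
Index = |(Z/29Z)^×| / |⟨4⟩| = 28 / 14 = 2.

2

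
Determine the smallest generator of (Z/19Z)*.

φ(19) = 19 − 1 = 18 = 2 · 3^2.
Test candidates g = 2, 3, … against the prime factors q ∈ {2, 3} of φ(19): g is a generator iff g^(18/q) ≢ 1 for every such q.
g = 2: 2^9 ≡ 18; 2^6 ≡ 7 — none is 1, so 2 is a primitive root.
So 2 is the smallest generator of (Z/19Z)^×.

2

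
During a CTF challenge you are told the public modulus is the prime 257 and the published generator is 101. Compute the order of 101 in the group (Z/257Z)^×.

Since 101 ∈ (Z/257Z)^×, its order divides φ(257) = 257 − 1 = 256 = 2^8.
Divisors of 256: 1, 2, 4, 8, 16, 32, 64, 128, 256.
Compute 101^d (mod 257) for the divisors d until we hit 1:
101^1 ≡ 101 (mod 257)
101^2 ≡ 178 (mod 257)
101^4 ≡ 73 (mod 257)
101^8 ≡ 189 (mod 257)
101^16 ≡ 255 (mod 257)
101^32 ≡ 4 (mod 257)
101^64 ≡ 16 (mod 257)
101^128 ≡ 256 (mod 257)
101^256 ≡ 1 (mod 257) ✓
So ord_257(101) = 256.

256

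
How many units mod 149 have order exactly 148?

φ(149) = 149 − 1 = 148 = 2^2 · 37.
Since (Z/149Z)^× is cyclic of order 148, the number of elements of order d is φ(d) when d | 148 and 0 otherwise.
148 = 2^2 · 37 divides 148, and φ(148) = 72.

72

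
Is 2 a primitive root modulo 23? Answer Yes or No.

φ(23) = 23 − 1 = 22 = 2 · 11.
An element g generates (Z/23Z)^× iff g^(22/q) ≢ 1 (mod 23) for each prime q ∈ {2, 11}.
2^11 ≡ 1 (mod 23)  [q = 2: ≡ 1 ✗]
2^2 ≡ 4 (mod 23)  [q = 11: ≢ 1 ✓]
The check at q = 2 fails, so 2 generates a proper subgroup.

No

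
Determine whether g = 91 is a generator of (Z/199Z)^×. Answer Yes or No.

φ(199) = 199 − 1 = 198 = 2 · 3^2 · 11.
Test 91^(198/q) mod 199 for each prime factor q of 198:
91^99 ≡ 1 (mod 199)  [q = 2: ≡ 1 ✗]
91^66 ≡ 92 (mod 199)  [q = 3: ≢ 1 ✓]
91^18 ≡ 18 (mod 199)  [q = 11: ≢ 1 ✓]
Since 91^99 ≡ 1, the order of 91 divides 99 < 198, so 91 is not a primitive root.

No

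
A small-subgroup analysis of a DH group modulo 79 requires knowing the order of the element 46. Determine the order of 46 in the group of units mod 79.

13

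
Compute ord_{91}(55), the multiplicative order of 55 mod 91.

6

The order of 55 must divide φ(91) = φ(7·13) = (7−1)·(13−1) = 6·12 = 72 = 2^3 · 3^2.
Divisors of 72: 1, 2, 3, 4, 6, 8, 9, 12, 18, 24, 36, 72.
Check 55^d mod 91 for each divisor in increasing order:
55^1 ≡ 55
55^2 ≡ 22
55^3 ≡ 27
55^4 ≡ 29
55^6 ≡ 1
So ord_91(55) = 6.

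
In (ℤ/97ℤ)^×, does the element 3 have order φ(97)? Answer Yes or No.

φ(97) = 97 − 1 = 96 = 2^5 · 3.
3 is a primitive root mod 97 iff 3^(φ(97)/q) ≢ 1 for every prime q | φ(97), i.e. q ∈ {2, 3}.
3^48 ≡ 1 (mod 97)  [q = 2: ≡ 1 ✗]
3^32 ≡ 35 (mod 97)  [q = 3: ≢ 1 ✓]
Since 3^48 ≡ 1, the order of 3 divides 48 < 96, so 3 is not a primitive root.

No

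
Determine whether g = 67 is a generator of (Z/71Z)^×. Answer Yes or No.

φ(71) = 71 − 1 = 70 = 2 · 5 · 7.
67 is a primitive root mod 71 iff 67^(φ(71)/q) ≢ 1 for every prime q | φ(71), i.e. q ∈ {2, 5, 7}.
67^35 ≡ 70 (mod 71)  [q = 2: ≢ 1 ✓]
67^14 ≡ 5 (mod 71)  [q = 5: ≢ 1 ✓]
67^10 ≡ 48 (mod 71)  [q = 7: ≢ 1 ✓]
None equal 1, so ord_71(67) = 70: 67 is a primitive root.

Yes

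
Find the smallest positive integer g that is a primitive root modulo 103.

5

φ(103) = 103 − 1 = 102 = 2 · 3 · 17.
Test candidates g = 2, 3, … against the prime factors q ∈ {2, 3, 17} of φ(103): g is a generator iff g^(102/q) ≢ 1 for every such q.
g = 2: 2^51 ≡ 1 — hits 1, so not a primitive root.
g = 3: 3^51 ≡ 102; 3^34 ≡ 1 — hits 1, so not a primitive root.
g = 4: 4^51 ≡ 1 — hits 1, so not a primitive root.
g = 5: 5^51 ≡ 102; 5^34 ≡ 56; 5^6 ≡ 72 — none is 1, so 5 is a primitive root.
The smallest primitive root modulo 103 is 5.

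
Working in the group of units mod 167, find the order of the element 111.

The order of 111 must divide φ(167) = 167 − 1 = 166 = 2 · 83.
Divisors of 166: 1, 2, 83, 166.
Evaluate successive powers at the divisors of 166:
111^1 ≡ 111 (mod 167)
111^2 ≡ 130 (mod 167)
111^83 ≡ 166 (mod 167)
111^166 ≡ 1 (mod 167) ✓
Hence ord(111) = 166.

166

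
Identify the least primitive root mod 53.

φ(53) = 53 − 1 = 52 = 2^2 · 13.
Test candidates g = 2, 3, … against the prime factors q ∈ {2, 13} of φ(53): g is a generator iff g^(52/q) ≢ 1 for every such q.
g = 2: 2^26 ≡ 52; 2^4 ≡ 16 — none is 1, so 2 is a primitive root.
So 2 is the smallest generator of (Z/53Z)^×.

2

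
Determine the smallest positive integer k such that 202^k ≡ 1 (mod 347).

ord(202) | φ(347) = 347 − 1 = 346 = 2 · 173.
Divisors of 346: 1, 2, 173, 346.
Compute 202^d (mod 347) for the divisors d until we hit 1:
202^1 ≡ 202
202^2 ≡ 205
202^173 ≡ 1
So ord_347(202) = 173.

173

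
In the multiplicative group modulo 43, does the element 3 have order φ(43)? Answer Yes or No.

φ(43) = 43 − 1 = 42 = 2 · 3 · 7.
It suffices to check that the order of 3 is not a proper divisor of 42: compute 3^(42/q) for q ∈ {2, 3, 7}.
3^21 ≡ 42 (mod 43)  [q = 2: ≢ 1 ✓]
3^14 ≡ 36 (mod 43)  [q = 3: ≢ 1 ✓]
3^6 ≡ 41 (mod 43)  [q = 7: ≢ 1 ✓]
None equal 1, so ord_43(3) = 42: 3 is a primitive root.

Yes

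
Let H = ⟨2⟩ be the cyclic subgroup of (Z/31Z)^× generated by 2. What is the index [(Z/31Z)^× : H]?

6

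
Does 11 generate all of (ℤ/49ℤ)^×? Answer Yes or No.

No

φ(49) = φ(7^2) = 7·(7−1) = 42 = 2 · 3 · 7.
Test 11^(42/q) mod 49 for each prime factor q of 42:
11^21 ≡ 1 (mod 49)  [q = 2: ≡ 1 ✗]
11^14 ≡ 30 (mod 49)  [q = 3: ≢ 1 ✓]
11^6 ≡ 15 (mod 49)  [q = 7: ≢ 1 ✓]
11^21 ≡ 1 shows ord(11) | 21, strictly less than φ(49); not a primitive root.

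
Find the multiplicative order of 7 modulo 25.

4

By Lagrange's theorem, ord_25(7) divides φ(25) = φ(5^2) = 5·(5−1) = 20 = 2^2 · 5.
Divisors of 20: 1, 2, 4, 5, 10, 20.
Evaluate successive powers at the divisors of 20:
7^1 ≡ 7 (mod 25)
7^2 ≡ 24 (mod 25)
7^4 ≡ 1 (mod 25) ✓
Therefore the multiplicative order of 7 modulo 25 is 4.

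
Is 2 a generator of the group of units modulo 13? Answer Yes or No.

Yes

φ(13) = 13 − 1 = 12 = 2^2 · 3.
An element g generates (Z/13Z)^× iff g^(12/q) ≢ 1 (mod 13) for each prime q ∈ {2, 3}.
2^6 ≡ 12 (mod 13)  [q = 2: ≢ 1 ✓]
2^4 ≡ 3 (mod 13)  [q = 3: ≢ 1 ✓]
Every test exponent gives a nontrivial residue, hence 2 generates the full group.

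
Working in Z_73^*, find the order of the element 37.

9

ord(37) | φ(73) = 73 − 1 = 72 = 2^3 · 3^2.
Divisors of 72: 1, 2, 3, 4, 6, 8, 9, 12, 18, 24, 36, 72.
Compute 37^d (mod 73) for the divisors d until we hit 1:
37^1 ≡ 37
37^2 ≡ 55
37^3 ≡ 64
37^4 ≡ 32
37^6 ≡ 8
37^8 ≡ 2
37^9 ≡ 1
Hence ord(37) = 9.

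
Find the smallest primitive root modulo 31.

3

φ(31) = 31 − 1 = 30 = 2 · 3 · 5.
g is a primitive root iff g^(30/q) ≢ 1 (mod 31) for each prime q ∈ {2, 3, 5}.
g = 2: 2^15 ≡ 1 — hits 1, so not a primitive root.
g = 3: 3^15 ≡ 30; 3^10 ≡ 25; 3^6 ≡ 16 — none is 1, so 3 is a primitive root.
So 3 is the smallest generator of (Z/31Z)^×.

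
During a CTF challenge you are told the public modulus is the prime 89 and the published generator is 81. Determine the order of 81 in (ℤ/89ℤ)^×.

22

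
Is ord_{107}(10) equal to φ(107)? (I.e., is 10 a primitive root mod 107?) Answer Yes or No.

No

φ(107) = 107 − 1 = 106 = 2 · 53.
An element g generates (Z/107Z)^× iff g^(106/q) ≢ 1 (mod 107) for each prime q ∈ {2, 53}.
10^53 ≡ 1 (mod 107)  [q = 2: ≡ 1 ✗]
10^2 ≡ 100 (mod 107)  [q = 53: ≢ 1 ✓]
Since 10^53 ≡ 1, the order of 10 divides 53 < 106, so 10 is not a primitive root.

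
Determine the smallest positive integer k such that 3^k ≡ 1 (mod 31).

Since 3 ∈ (Z/31Z)^×, its order divides φ(31) = 31 − 1 = 30 = 2 · 3 · 5.
Divisors of 30: 1, 2, 3, 5, 6, 10, 15, 30.
Evaluate successive powers at the divisors of 30:
3^1 ≡ 3 (mod 31)
3^2 ≡ 9 (mod 31)
3^3 ≡ 27 (mod 31)
3^5 ≡ 26 (mod 31)
3^6 ≡ 16 (mod 31)
3^10 ≡ 25 (mod 31)
3^15 ≡ 30 (mod 31)
3^30 ≡ 1 (mod 31) ✓
The smallest such exponent is 30, so the order of 3 is 30.

30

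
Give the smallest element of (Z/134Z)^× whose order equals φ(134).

7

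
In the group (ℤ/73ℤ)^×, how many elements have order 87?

φ(73) = 73 − 1 = 72 = 2^3 · 3^2.
Since (Z/73Z)^× is cyclic of order 72, the number of elements of order d is φ(d) when d | 72 and 0 otherwise.
87 does not divide 72, so no element of (Z/73Z)^× has order 87.

0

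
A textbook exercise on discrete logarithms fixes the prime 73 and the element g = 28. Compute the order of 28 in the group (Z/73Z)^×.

72

By Lagrange's theorem, ord_73(28) divides φ(73) = 73 − 1 = 72 = 2^3 · 3^2.
Divisors of 72: 1, 2, 3, 4, 6, 8, 9, 12, 18, 24, 36, 72.
Evaluate successive powers at the divisors of 72:
28^1 ≡ 28
28^2 ≡ 54
28^3 ≡ 52
28^4 ≡ 69
28^6 ≡ 3
28^8 ≡ 16
28^9 ≡ 10
28^12 ≡ 9
28^18 ≡ 27
28^24 ≡ 8
28^36 ≡ 72
28^72 ≡ 1
So ord_73(28) = 72.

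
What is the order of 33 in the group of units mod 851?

198

By Lagrange's theorem, ord_851(33) divides φ(851) = φ(23·37) = (23−1)·(37−1) = 22·36 = 792 = 2^3 · 3^2 · 11.
Divisors of 792: 1, 2, 3, 4, 6, 8, 9, 11, 12, 18, 22, 24, 33, 36, 44, 66, 72, 88, 99, 132, 198, 264, 396, 792.
Check 33^d mod 851 for each divisor in increasing order:
33^1 ≡ 33
33^2 ≡ 238
33^3 ≡ 195
33^4 ≡ 478
33^6 ≡ 581
33^8 ≡ 416
33^9 ≡ 112
33^11 ≡ 275
33^12 ≡ 565
33^18 ≡ 630
33^22 ≡ 737
33^24 ≡ 100
33^33 ≡ 137
33^36 ≡ 334
33^44 ≡ 231
33^66 ≡ 47
33^72 ≡ 75
33^88 ≡ 599
33^99 ≡ 482
33^132 ≡ 507
33^198 ≡ 1
So ord_851(33) = 198.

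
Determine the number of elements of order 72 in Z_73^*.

24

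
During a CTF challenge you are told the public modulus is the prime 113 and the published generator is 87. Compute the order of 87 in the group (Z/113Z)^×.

ord(87) | φ(113) = 113 − 1 = 112 = 2^4 · 7.
Divisors of 112: 1, 2, 4, 7, 8, 14, 16, 28, 56, 112.
Test each divisor d:
87^1 ≡ 87 (mod 113)
87^2 ≡ 111 (mod 113)
87^4 ≡ 4 (mod 113)
87^7 ≡ 95 (mod 113)
87^8 ≡ 16 (mod 113)
87^14 ≡ 98 (mod 113)
87^16 ≡ 30 (mod 113)
87^28 ≡ 112 (mod 113)
87^56 ≡ 1 (mod 113) ✓
The smallest such exponent is 56, so the order of 87 is 56.

56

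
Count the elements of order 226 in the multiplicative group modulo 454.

112

φ(454) = φ(2)·φ(227) = 1·226 = 226 = 2 · 113.
(Z/454Z)^× is cyclic (|G| = 226); a cyclic group of order m has exactly φ(d) elements of each order d | m, and none otherwise.
226 = 2 · 113 divides 226, and φ(226) = 112.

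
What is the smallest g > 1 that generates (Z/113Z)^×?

3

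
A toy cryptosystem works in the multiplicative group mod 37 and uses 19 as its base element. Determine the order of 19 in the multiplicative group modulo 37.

36

Since 19 ∈ (Z/37Z)^×, its order divides φ(37) = 37 − 1 = 36 = 2^2 · 3^2.
Divisors of 36: 1, 2, 3, 4, 6, 9, 12, 18, 36.
Test each divisor d:
19^1 ≡ 19 (mod 37)
19^2 ≡ 28 (mod 37)
19^3 ≡ 14 (mod 37)
19^4 ≡ 7 (mod 37)
19^6 ≡ 11 (mod 37)
19^9 ≡ 6 (mod 37)
19^12 ≡ 10 (mod 37)
19^18 ≡ 36 (mod 37)
19^36 ≡ 1 (mod 37) ✓
So ord_37(19) = 36.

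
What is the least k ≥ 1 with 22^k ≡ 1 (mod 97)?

4

By Lagrange's theorem, ord_97(22) divides φ(97) = 97 − 1 = 96 = 2^5 · 3.
Divisors of 96: 1, 2, 3, 4, 6, 8, 12, 16, 24, 32, 48, 96.
Check 22^d mod 97 for each divisor in increasing order:
22^1 ≡ 22 (mod 97)
22^2 ≡ 96 (mod 97)
22^3 ≡ 75 (mod 97)
22^4 ≡ 1 (mod 97) ✓
So ord_97(22) = 4.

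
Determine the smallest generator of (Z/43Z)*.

φ(43) = 43 − 1 = 42 = 2 · 3 · 7.
g is a primitive root iff g^(42/q) ≢ 1 (mod 43) for each prime q ∈ {2, 3, 7}.
g = 2: 2^21 ≡ 42; 2^14 ≡ 1 — hits 1, so not a primitive root.
g = 3: 3^21 ≡ 42; 3^14 ≡ 36; 3^6 ≡ 41 — none is 1, so 3 is a primitive root.
So 3 is the smallest generator of (Z/43Z)^×.

3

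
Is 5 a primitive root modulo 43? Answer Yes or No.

φ(43) = 43 − 1 = 42 = 2 · 3 · 7.
5 is a primitive root mod 43 iff 5^(φ(43)/q) ≢ 1 for every prime q | φ(43), i.e. q ∈ {2, 3, 7}.
5^21 ≡ 42 (mod 43)  [q = 2: ≢ 1 ✓]
5^14 ≡ 36 (mod 43)  [q = 3: ≢ 1 ✓]
5^6 ≡ 16 (mod 43)  [q = 7: ≢ 1 ✓]
All checks pass, so 5 has order 42 and is a primitive root modulo 43.

Yes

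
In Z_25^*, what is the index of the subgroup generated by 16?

Since 16 ∈ (Z/25Z)^×, its order divides φ(25) = φ(5^2) = 5·(5−1) = 20 = 2^2 · 5.
Divisors of 20: 1, 2, 4, 5, 10, 20.
Compute 16^d (mod 25) for the divisors d until we hit 1:
16^1 ≡ 16 (mod 25)
16^2 ≡ 6 (mod 25)
16^4 ≡ 11 (mod 25)
16^5 ≡ 1 (mod 25) ✓
So ord_25(16) = 5, hence |⟨16⟩| = 5.
The index is φ(25) / ord(16) = 20 / 5 = 4.

4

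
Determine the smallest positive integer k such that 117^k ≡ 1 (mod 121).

110

The order of 117 must divide φ(121) = φ(11^2) = 11·(11−1) = 110 = 2 · 5 · 11.
Divisors of 110: 1, 2, 5, 10, 11, 22, 55, 110.
Compute 117^d (mod 121) for the divisors d until we hit 1:
117^1 ≡ 117 (mod 121)
117^2 ≡ 16 (mod 121)
117^5 ≡ 65 (mod 121)
117^10 ≡ 111 (mod 121)
117^11 ≡ 40 (mod 121)
117^22 ≡ 27 (mod 121)
117^55 ≡ 120 (mod 121)
117^110 ≡ 1 (mod 121) ✓
So ord_121(117) = 110.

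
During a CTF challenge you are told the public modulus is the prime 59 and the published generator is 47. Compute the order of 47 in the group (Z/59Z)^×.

By Lagrange's theorem, ord_59(47) divides φ(59) = 59 − 1 = 58 = 2 · 29.
Divisors of 58: 1, 2, 29, 58.
Check 47^d mod 59 for each divisor in increasing order:
47^1 ≡ 47
47^2 ≡ 26
47^29 ≡ 58
47^58 ≡ 1
Therefore the multiplicative order of 47 modulo 59 is 58.

58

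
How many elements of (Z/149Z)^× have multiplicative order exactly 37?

36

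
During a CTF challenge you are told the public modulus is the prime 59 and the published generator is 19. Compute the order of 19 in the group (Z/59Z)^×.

ord(19) | φ(59) = 59 − 1 = 58 = 2 · 29.
Divisors of 58: 1, 2, 29, 58.
Check 19^d mod 59 for each divisor in increasing order:
19^1 ≡ 19 (mod 59)
19^2 ≡ 7 (mod 59)
19^29 ≡ 1 (mod 59) ✓
So ord_59(19) = 29.

29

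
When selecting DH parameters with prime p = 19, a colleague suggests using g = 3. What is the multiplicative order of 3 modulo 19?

18

The order of 3 must divide φ(19) = 19 − 1 = 18 = 2 · 3^2.
Divisors of 18: 1, 2, 3, 6, 9, 18.
Evaluate successive powers at the divisors of 18:
3^1 ≡ 3 (mod 19)
3^2 ≡ 9 (mod 19)
3^3 ≡ 8 (mod 19)
3^6 ≡ 7 (mod 19)
3^9 ≡ 18 (mod 19)
3^18 ≡ 1 (mod 19) ✓
So ord_19(3) = 18.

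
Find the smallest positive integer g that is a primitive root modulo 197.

2

φ(197) = 197 − 1 = 196 = 2^2 · 7^2.
g is a primitive root iff g^(196/q) ≢ 1 (mod 197) for each prime q ∈ {2, 7}.
g = 2: 2^98 ≡ 196; 2^28 ≡ 104 — none is 1, so 2 is a primitive root.
Hence the least primitive root of 197 is 2.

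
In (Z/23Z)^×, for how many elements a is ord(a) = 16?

φ(23) = 23 − 1 = 22 = 2 · 11.
(Z/23Z)^× is cyclic (|G| = 22); a cyclic group of order m has exactly φ(d) elements of each order d | m, and none otherwise.
Since 16 ∤ 22, the count is 0.

0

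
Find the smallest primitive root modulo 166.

φ(166) = φ(2)·φ(83) = 1·82 = 82 = 2 · 41.
g is a primitive root iff g^(82/q) ≢ 1 (mod 166) for each prime q ∈ {2, 41}.
g = 2: gcd(2, 166) = 2 > 1, not a unit — skip.
g = 3: 3^41 ≡ 1 — hits 1, so not a primitive root.
g = 4: gcd(4, 166) = 2 > 1, not a unit — skip.
g = 5: 5^41 ≡ 165; 5^2 ≡ 25 — none is 1, so 5 is a primitive root.
The smallest primitive root modulo 166 is 5.

5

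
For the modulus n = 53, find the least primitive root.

2

φ(53) = 53 − 1 = 52 = 2^2 · 13.
Test candidates g = 2, 3, … against the prime factors q ∈ {2, 13} of φ(53): g is a generator iff g^(52/q) ≢ 1 for every such q.
g = 2: 2^26 ≡ 52; 2^4 ≡ 16 — none is 1, so 2 is a primitive root.
The smallest primitive root modulo 53 is 2.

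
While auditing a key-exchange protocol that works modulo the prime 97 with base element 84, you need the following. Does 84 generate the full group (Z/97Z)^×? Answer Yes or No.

Yes

φ(97) = 97 − 1 = 96 = 2^5 · 3.
An element g generates (Z/97Z)^× iff g^(96/q) ≢ 1 (mod 97) for each prime q ∈ {2, 3}.
84^48 ≡ 96 (mod 97)  [q = 2: ≢ 1 ✓]
84^32 ≡ 35 (mod 97)  [q = 3: ≢ 1 ✓]
All checks pass, so 84 has order 96 and is a primitive root modulo 97.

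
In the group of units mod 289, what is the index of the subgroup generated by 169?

8

By Lagrange's theorem, ord_289(169) divides φ(289) = φ(17^2) = 17·(17−1) = 272 = 2^4 · 17.
Divisors of 272: 1, 2, 4, 8, 16, 17, 34, 68, 136, 272.
Check 169^d mod 289 for each divisor in increasing order:
169^1 ≡ 169
169^2 ≡ 239
169^4 ≡ 188
169^8 ≡ 86
169^16 ≡ 171
169^17 ≡ 288
169^34 ≡ 1
So ord_289(169) = 34, hence |⟨169⟩| = 34.
Index = |(Z/289Z)^×| / |⟨169⟩| = 272 / 34 = 8.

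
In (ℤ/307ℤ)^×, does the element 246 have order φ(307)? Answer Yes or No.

φ(307) = 307 − 1 = 306 = 2 · 3^2 · 17.
An element g generates (Z/307Z)^× iff g^(306/q) ≢ 1 (mod 307) for each prime q ∈ {2, 3, 17}.
246^153 ≡ 1 (mod 307)  [q = 2: ≡ 1 ✗]
246^102 ≡ 17 (mod 307)  [q = 3: ≢ 1 ✓]
246^18 ≡ 299 (mod 307)  [q = 17: ≢ 1 ✓]
Since 246^153 ≡ 1, the order of 246 divides 153 < 306, so 246 is not a primitive root.

No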